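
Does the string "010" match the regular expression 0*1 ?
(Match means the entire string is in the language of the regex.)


|string| = 3; first = '0'; last = '0'

No, "010" does not match 0*1


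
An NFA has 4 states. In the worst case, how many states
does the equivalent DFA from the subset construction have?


Subset construction: one DFA state per subset of NFA states.
2^4 = 16

16


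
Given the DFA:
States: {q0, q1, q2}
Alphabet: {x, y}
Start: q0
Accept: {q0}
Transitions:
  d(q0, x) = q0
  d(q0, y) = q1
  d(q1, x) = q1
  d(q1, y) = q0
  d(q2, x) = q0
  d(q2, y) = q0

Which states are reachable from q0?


BFS from q0:
  layer 0: {q0}
  layer 1: {q1}

{q0, q1}


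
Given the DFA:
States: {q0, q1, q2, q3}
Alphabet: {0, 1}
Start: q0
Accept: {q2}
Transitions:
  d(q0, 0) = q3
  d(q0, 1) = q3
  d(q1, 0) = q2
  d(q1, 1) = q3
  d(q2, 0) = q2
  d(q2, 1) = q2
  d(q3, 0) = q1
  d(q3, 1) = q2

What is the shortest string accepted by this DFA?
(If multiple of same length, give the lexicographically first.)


BFS by string length (lex-first path to each state shown):
  len 0: q0<-""
  len 1: q3<-"0"
  len 2: q1<-"00", q2<-"01"
Found accept state at length 2.

"01"


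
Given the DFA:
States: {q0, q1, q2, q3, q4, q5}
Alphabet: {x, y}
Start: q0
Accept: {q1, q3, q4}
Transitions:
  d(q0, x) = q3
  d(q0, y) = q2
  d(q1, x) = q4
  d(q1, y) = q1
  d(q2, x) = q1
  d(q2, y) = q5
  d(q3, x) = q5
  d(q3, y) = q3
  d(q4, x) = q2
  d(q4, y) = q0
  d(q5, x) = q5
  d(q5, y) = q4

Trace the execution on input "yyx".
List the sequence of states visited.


Input: yyx
d(q0, y) = q2
d(q2, y) = q5
d(q5, x) = q5


q0 -> q2 -> q5 -> q5


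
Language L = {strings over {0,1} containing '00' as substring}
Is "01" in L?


'00' does not occur

No, "01" is not in L


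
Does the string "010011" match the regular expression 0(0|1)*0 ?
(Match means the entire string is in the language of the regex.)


|string| = 6; first = '0'; last = '1'

No, "010011" does not match 0(0|1)*0


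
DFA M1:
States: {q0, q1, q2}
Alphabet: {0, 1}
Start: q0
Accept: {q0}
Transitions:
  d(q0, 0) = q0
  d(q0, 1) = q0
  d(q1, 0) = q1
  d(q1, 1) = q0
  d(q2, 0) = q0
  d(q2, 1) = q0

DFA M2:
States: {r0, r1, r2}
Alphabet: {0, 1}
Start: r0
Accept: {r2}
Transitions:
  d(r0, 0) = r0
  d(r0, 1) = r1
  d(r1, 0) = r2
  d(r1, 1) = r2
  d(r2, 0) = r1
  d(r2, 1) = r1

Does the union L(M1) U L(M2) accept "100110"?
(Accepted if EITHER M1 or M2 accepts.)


M1: final=q0 accepted=True
M2: final=r2 accepted=True

Yes, union accepts


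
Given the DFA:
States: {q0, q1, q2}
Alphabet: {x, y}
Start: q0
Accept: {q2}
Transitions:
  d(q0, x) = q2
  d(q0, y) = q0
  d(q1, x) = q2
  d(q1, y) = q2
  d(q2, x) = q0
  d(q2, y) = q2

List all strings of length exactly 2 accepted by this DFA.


All strings of length 2: 4 total
Accepted: 2

"xy", "yx"


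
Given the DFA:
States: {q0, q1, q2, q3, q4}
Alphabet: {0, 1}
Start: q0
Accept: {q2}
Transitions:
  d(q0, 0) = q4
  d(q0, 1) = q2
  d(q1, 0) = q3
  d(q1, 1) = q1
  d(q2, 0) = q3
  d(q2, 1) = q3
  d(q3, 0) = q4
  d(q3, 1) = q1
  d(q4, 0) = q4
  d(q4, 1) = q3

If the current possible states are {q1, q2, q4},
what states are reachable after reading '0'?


Apply transition on '0' from each current state:
  d(q1, 0) = q3
  d(q2, 0) = q3
  d(q4, 0) = q4

{q3, q4}


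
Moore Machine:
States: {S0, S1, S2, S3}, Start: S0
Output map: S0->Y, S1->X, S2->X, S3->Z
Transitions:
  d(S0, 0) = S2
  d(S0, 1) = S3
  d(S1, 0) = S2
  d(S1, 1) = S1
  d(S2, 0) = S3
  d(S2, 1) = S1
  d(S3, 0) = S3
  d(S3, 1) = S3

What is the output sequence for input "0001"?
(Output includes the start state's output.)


Start: S0 (output Y)
  --0--> S2 (output X)
  --0--> S3 (output Z)
  --0--> S3 (output Z)
  --1--> S3 (output Z)

"YXZZZ"


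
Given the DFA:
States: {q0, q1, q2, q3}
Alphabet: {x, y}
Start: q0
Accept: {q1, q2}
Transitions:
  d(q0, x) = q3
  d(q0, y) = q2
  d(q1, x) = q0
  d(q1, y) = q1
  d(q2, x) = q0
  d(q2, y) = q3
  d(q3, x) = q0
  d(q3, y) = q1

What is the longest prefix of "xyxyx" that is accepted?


Run the DFA, marking each prefix where the state is accepting:
  "" -> q0 [reject]
  "x" -> q3 [reject]
  "xy" -> q1 [accept]
  "xyx" -> q0 [reject]
  "xyxy" -> q2 [accept]
  "xyxyx" -> q0 [reject]

"xyxy"


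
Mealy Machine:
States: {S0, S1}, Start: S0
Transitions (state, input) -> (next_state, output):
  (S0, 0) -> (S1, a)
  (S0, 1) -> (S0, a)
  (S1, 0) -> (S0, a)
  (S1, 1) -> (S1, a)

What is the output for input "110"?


Step-by-step:
  (S0, 1) -> (S0, a)
  (S0, 1) -> (S0, a)
  (S0, 0) -> (S1, a)

"aaa"


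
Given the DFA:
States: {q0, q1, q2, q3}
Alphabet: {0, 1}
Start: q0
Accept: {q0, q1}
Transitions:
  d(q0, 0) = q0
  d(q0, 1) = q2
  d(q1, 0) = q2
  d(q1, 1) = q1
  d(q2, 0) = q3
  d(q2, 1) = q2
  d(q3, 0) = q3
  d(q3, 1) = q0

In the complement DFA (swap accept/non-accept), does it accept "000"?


Trace: q0 -> q0 -> q0 -> q0
Final: q0
Original accept: {q0, q1}
Complement: q0 is in original accept

No, complement rejects (original accepts)


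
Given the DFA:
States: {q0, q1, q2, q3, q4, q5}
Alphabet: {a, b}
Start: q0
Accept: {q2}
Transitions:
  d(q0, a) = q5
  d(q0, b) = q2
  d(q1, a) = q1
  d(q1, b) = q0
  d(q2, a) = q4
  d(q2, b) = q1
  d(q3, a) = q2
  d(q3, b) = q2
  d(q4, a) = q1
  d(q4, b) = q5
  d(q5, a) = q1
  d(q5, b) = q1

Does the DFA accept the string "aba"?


Trace: q0 -> q5 -> q1 -> q1
Final state: q1
Accept states: {q2}

No, rejected (final state q1 is not an accept state)


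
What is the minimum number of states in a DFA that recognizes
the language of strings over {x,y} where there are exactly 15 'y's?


States: count = 0, 1, ..., 15 (that's 16 states), plus a dead state for count > 15.
Total: 16 + 1 = 17. Accept = count-15 state.

17


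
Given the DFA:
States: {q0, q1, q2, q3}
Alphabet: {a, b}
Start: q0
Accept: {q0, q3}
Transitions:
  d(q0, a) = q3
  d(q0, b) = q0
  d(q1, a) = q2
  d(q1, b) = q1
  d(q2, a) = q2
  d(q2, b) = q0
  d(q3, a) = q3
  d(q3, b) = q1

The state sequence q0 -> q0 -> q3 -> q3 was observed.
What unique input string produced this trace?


Trace back each transition to find the symbol:
  q0 --[b]--> q0
  q0 --[a]--> q3
  q3 --[a]--> q3

"baa"


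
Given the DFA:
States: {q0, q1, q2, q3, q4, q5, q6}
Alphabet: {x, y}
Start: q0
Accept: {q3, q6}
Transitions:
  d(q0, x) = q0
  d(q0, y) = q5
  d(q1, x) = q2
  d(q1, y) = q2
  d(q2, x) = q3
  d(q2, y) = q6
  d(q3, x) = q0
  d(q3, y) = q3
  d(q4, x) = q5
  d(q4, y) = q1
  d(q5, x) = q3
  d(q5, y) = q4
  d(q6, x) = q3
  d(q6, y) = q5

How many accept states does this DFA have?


Accept states listed: {q3, q6}
Counting: q3(1) q6(2)

2


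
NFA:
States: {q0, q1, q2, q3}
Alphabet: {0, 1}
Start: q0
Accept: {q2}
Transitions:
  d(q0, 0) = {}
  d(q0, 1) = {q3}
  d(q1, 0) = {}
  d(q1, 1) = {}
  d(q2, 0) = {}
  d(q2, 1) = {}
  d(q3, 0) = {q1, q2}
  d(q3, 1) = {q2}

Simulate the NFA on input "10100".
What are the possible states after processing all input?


Start: {q0}
  --1--> {q3}
  --0--> {q1, q2}
  --1--> {}
  --0--> {}
  --0--> {}

{} (empty set, no valid transitions)


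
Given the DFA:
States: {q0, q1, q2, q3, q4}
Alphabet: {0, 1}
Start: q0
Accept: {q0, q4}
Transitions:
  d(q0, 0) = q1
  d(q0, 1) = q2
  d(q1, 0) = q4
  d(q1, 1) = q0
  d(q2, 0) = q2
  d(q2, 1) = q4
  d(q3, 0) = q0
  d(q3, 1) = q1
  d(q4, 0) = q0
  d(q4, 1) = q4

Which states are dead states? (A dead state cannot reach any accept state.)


Forward reachability from each state:
  q0 -> reaches accept state q0 (live)
  q1 -> reaches accept state q0 (live)
  q2 -> reaches accept state q0 (live)
  q3 -> reaches accept state q0 (live)
  q4 -> reaches accept state q0 (live)

None (all states can reach an accept state)


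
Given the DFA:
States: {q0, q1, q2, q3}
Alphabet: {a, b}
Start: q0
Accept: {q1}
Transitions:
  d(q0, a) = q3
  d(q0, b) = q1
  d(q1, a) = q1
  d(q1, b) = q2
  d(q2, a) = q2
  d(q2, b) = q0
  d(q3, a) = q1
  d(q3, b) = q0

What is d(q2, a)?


Looking up transition d(q2, a)

q2


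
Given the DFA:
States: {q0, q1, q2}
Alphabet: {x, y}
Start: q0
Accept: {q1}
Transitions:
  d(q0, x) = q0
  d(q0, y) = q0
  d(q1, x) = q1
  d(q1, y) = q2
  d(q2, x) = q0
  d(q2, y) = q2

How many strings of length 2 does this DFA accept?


Enumerating all length-2 strings:
  "xx" -> q0 [reject]
  "xy" -> q0 [reject]
  "yx" -> q0 [reject]
  "yy" -> q0 [reject]

0 out of 4


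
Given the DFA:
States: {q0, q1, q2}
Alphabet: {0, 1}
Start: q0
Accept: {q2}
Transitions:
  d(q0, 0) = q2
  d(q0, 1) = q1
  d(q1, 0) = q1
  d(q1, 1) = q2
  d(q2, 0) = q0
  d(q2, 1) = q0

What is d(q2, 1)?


Looking up transition d(q2, 1)

q0


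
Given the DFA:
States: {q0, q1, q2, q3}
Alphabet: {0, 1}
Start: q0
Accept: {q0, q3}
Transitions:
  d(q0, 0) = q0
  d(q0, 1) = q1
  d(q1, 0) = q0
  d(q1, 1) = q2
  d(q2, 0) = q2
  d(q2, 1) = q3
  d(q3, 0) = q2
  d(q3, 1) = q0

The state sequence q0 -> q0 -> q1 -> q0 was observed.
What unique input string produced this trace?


Trace back each transition to find the symbol:
  q0 --[0]--> q0
  q0 --[1]--> q1
  q1 --[0]--> q0

"010"


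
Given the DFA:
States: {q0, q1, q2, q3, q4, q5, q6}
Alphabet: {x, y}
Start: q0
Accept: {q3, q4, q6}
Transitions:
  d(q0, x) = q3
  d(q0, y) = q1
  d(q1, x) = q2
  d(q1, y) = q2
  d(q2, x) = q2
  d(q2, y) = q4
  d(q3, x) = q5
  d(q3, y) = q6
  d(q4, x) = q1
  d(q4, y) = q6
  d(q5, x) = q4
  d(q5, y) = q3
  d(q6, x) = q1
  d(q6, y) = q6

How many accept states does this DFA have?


Accept states listed: {q3, q4, q6}
Counting: q3(1) q4(2) q6(3)

3


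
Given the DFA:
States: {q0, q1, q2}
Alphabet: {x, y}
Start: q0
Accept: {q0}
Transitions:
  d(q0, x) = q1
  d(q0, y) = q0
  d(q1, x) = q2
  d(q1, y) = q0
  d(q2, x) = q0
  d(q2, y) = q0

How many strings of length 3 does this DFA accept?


Enumerating all length-3 strings:
  "xxx" -> q0 [accept]
  "xxy" -> q0 [accept]
  "xyx" -> q1 [reject]
  "xyy" -> q0 [accept]
  "yxx" -> q2 [reject]
  "yxy" -> q0 [accept]
  "yyx" -> q1 [reject]
  "yyy" -> q0 [accept]

5 out of 8


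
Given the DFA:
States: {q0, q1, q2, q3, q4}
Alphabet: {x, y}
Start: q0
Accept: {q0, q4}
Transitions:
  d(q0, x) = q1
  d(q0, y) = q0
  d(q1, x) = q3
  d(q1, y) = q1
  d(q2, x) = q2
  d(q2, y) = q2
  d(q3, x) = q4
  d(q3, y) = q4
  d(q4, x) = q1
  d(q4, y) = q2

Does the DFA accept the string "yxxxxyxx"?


Trace: q0 -> q0 -> q1 -> q3 -> q4 -> q1 -> q1 -> q3 -> q4
Final state: q4
Accept states: {q0, q4}

Yes, accepted (final state q4 is an accept state)


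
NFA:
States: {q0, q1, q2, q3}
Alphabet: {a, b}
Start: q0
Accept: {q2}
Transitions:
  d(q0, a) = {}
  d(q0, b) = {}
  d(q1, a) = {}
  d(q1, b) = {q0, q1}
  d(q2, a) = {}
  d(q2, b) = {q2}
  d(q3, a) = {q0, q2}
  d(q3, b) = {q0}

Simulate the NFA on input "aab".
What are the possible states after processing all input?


Start: {q0}
  --a--> {}
  --a--> {}
  --b--> {}

{} (empty set, no valid transitions)


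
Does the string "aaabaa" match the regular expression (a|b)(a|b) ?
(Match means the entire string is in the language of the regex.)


|string| = 6; first = 'a'; last = 'a'

No, "aaabaa" does not match (a|b)(a|b)


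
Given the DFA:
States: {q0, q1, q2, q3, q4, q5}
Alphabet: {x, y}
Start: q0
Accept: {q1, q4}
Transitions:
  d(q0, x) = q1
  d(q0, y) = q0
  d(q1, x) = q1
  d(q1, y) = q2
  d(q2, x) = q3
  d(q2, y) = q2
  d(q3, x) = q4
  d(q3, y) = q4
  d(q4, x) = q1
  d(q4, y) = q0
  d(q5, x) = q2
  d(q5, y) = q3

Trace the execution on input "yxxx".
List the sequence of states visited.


Input: yxxx
d(q0, y) = q0
d(q0, x) = q1
d(q1, x) = q1
d(q1, x) = q1


q0 -> q0 -> q1 -> q1 -> q1


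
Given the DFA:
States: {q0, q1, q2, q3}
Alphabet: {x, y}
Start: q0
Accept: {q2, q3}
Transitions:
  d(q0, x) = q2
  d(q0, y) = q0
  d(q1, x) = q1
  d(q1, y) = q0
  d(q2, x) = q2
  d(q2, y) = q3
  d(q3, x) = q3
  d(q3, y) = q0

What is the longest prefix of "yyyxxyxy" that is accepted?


Run the DFA, marking each prefix where the state is accepting:
  "" -> q0 [reject]
  "y" -> q0 [reject]
  "yy" -> q0 [reject]
  "yyy" -> q0 [reject]
  "yyyx" -> q2 [accept]
  "yyyxx" -> q2 [accept]
  "yyyxxy" -> q3 [accept]
  "yyyxxyx" -> q3 [accept]
  "yyyxxyxy" -> q0 [reject]

"yyyxxyx"


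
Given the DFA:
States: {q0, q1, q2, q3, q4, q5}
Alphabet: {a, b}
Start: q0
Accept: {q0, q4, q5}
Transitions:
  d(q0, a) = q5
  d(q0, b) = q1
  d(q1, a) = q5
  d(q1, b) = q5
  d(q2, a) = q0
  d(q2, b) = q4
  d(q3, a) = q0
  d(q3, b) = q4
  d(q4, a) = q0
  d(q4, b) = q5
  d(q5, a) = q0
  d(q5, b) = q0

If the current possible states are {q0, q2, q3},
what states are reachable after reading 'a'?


Apply transition on 'a' from each current state:
  d(q0, a) = q5
  d(q2, a) = q0
  d(q3, a) = q0

{q0, q5}


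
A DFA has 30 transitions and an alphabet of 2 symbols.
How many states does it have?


Each state has exactly one transition per symbol.
states = transitions / |alphabet| = 30 / 2 = 15

15


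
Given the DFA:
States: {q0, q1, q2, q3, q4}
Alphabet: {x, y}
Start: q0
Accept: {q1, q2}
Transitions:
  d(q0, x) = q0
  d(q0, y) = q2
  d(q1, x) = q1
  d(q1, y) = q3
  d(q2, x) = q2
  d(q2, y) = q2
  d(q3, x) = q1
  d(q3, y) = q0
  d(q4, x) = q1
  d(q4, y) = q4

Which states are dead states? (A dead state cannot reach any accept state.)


Forward reachability from each state:
  q0 -> reaches accept state q2 (live)
  q1 -> reaches accept state q1 (live)
  q2 -> reaches accept state q2 (live)
  q3 -> reaches accept state q1 (live)
  q4 -> reaches accept state q1 (live)

None (all states can reach an accept state)


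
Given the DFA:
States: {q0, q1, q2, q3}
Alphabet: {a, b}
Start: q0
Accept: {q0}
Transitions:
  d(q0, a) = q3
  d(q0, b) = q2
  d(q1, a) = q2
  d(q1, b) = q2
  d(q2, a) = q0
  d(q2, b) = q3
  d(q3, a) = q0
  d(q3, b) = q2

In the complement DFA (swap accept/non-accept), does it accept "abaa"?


Trace: q0 -> q3 -> q2 -> q0 -> q3
Final: q3
Original accept: {q0}
Complement: q3 is not in original accept

Yes, complement accepts (original rejects)


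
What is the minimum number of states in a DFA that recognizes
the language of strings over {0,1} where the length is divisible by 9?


States track (length) mod 9.
Need 9 states: one per remainder 0..8; accept = remainder 0.

9


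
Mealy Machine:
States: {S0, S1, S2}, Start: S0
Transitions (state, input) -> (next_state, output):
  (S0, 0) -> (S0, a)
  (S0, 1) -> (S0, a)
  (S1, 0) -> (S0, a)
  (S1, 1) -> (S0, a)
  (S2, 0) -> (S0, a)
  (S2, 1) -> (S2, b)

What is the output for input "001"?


Step-by-step:
  (S0, 0) -> (S0, a)
  (S0, 0) -> (S0, a)
  (S0, 1) -> (S0, a)

"aaa"


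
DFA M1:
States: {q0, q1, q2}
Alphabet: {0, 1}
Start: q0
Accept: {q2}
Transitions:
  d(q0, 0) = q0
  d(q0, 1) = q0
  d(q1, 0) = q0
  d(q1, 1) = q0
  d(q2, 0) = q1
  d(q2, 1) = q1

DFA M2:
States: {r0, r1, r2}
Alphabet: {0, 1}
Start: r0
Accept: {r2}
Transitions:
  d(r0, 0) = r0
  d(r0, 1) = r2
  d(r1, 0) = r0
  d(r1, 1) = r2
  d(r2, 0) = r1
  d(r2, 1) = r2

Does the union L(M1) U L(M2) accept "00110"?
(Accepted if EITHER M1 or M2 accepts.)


M1: final=q0 accepted=False
M2: final=r1 accepted=False

No, union rejects (neither accepts)


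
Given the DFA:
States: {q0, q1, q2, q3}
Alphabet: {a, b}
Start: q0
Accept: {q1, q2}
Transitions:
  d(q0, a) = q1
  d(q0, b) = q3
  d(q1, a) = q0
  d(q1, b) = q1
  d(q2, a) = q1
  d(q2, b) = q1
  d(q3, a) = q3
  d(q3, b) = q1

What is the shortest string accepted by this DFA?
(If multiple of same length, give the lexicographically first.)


BFS by string length (lex-first path to each state shown):
  len 0: q0<-""
  len 1: q1<-"a", q3<-"b"
Found accept state at length 1.

"a"


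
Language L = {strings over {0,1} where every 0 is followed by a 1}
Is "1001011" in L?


'00' present: True; ends with '0': False

No, "1001011" is not in L


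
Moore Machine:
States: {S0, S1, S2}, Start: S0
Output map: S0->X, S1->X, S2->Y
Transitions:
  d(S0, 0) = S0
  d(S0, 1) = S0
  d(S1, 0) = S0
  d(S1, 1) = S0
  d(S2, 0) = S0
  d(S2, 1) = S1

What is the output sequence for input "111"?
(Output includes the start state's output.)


Start: S0 (output X)
  --1--> S0 (output X)
  --1--> S0 (output X)
  --1--> S0 (output X)

"XXXX"


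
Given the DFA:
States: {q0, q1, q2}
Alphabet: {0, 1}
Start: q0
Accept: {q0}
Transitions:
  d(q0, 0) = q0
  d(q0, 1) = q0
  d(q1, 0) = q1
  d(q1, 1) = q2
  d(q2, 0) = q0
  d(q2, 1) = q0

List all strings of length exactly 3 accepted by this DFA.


All strings of length 3: 8 total
Accepted: 8

"000", "001", "010", "011", "100", "101", "110", "111"


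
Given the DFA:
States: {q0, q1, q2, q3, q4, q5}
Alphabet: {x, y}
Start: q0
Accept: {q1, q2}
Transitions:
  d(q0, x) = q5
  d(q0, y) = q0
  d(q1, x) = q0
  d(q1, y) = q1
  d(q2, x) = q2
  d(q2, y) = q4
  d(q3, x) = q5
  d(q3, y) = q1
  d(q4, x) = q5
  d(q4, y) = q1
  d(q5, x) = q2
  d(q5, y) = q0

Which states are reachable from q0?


BFS from q0:
  layer 0: {q0}
  layer 1: {q5}
  layer 2: {q2}
  layer 3: {q4}
  layer 4: {q1}

{q0, q1, q2, q4, q5}


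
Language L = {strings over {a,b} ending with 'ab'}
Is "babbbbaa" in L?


last two symbols = 'aa'

No, "babbbbaa" is not in L


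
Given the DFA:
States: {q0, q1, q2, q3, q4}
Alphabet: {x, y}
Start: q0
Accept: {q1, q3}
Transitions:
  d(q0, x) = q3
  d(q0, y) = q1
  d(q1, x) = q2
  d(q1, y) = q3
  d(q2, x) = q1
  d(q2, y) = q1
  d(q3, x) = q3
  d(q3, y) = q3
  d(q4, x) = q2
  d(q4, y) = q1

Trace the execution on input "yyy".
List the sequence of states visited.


Input: yyy
d(q0, y) = q1
d(q1, y) = q3
d(q3, y) = q3


q0 -> q1 -> q3 -> q3


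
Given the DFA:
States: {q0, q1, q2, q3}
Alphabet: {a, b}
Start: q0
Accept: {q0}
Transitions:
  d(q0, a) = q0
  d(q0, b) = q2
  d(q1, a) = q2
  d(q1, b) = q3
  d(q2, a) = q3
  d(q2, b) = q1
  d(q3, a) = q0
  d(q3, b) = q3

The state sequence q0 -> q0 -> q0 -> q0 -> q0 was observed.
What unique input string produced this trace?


Trace back each transition to find the symbol:
  q0 --[a]--> q0
  q0 --[a]--> q0
  q0 --[a]--> q0
  q0 --[a]--> q0

"aaaa"


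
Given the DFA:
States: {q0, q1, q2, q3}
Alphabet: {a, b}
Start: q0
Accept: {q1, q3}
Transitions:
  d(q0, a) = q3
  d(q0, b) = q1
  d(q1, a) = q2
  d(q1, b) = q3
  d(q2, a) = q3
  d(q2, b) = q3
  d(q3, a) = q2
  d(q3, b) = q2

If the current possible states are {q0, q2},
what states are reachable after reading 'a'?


Apply transition on 'a' from each current state:
  d(q0, a) = q3
  d(q2, a) = q3

{q3}


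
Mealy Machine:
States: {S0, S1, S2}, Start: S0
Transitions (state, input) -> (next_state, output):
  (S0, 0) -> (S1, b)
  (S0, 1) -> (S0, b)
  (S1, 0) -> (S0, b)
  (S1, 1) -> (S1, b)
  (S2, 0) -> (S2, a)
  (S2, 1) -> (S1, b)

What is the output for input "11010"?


Step-by-step:
  (S0, 1) -> (S0, b)
  (S0, 1) -> (S0, b)
  (S0, 0) -> (S1, b)
  (S1, 1) -> (S1, b)
  (S1, 0) -> (S0, b)

"bbbbb"


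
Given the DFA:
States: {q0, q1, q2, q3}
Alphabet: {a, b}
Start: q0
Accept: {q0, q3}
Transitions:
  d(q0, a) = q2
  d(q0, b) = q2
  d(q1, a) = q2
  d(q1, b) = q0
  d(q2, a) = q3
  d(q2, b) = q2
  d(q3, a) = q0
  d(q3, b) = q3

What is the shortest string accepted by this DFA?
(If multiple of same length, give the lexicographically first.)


BFS by string length (lex-first path to each state shown):
  len 0: q0<-""
Found accept state at length 0.

"" (empty string)


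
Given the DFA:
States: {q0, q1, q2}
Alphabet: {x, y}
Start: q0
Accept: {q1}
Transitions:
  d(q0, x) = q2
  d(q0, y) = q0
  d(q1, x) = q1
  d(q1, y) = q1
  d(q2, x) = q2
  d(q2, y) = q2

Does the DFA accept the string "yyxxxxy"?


Trace: q0 -> q0 -> q0 -> q2 -> q2 -> q2 -> q2 -> q2
Final state: q2
Accept states: {q1}

No, rejected (final state q2 is not an accept state)


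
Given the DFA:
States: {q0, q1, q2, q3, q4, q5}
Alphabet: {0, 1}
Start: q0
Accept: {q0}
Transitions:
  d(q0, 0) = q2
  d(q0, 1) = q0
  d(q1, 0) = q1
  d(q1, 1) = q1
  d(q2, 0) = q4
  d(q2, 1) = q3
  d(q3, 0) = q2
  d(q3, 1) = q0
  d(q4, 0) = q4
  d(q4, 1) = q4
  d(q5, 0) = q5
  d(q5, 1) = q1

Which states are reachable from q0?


BFS from q0:
  layer 0: {q0}
  layer 1: {q2}
  layer 2: {q3, q4}

{q0, q2, q3, q4}


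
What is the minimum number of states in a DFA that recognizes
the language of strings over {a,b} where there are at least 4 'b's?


States: count = 0, 1, ..., 3, and a final '>= 4' state.
Total: 4 + 1 = 5. Accept = '>= 4' state.

5


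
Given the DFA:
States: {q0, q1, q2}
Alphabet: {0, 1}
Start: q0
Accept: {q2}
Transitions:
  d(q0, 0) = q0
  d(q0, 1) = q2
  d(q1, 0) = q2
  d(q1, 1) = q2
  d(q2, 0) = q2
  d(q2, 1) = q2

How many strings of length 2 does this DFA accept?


Enumerating all length-2 strings:
  "00" -> q0 [reject]
  "01" -> q2 [accept]
  "10" -> q2 [accept]
  "11" -> q2 [accept]

3 out of 4


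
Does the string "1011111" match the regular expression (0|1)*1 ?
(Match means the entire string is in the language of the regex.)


|string| = 7; first = '1'; last = '1'

Yes, "1011111" matches (0|1)*1


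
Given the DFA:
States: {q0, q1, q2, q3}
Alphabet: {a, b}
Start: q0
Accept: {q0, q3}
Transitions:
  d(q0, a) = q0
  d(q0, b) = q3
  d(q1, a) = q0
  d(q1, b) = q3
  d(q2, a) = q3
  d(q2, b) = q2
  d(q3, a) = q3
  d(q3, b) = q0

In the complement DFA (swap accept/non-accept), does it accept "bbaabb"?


Trace: q0 -> q3 -> q0 -> q0 -> q0 -> q3 -> q0
Final: q0
Original accept: {q0, q3}
Complement: q0 is in original accept

No, complement rejects (original accepts)


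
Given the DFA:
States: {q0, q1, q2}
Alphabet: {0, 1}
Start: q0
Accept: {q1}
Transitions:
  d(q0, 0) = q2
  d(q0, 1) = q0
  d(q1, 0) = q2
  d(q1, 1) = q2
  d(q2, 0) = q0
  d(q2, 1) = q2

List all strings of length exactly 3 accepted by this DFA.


All strings of length 3: 8 total
Accepted: 0

None


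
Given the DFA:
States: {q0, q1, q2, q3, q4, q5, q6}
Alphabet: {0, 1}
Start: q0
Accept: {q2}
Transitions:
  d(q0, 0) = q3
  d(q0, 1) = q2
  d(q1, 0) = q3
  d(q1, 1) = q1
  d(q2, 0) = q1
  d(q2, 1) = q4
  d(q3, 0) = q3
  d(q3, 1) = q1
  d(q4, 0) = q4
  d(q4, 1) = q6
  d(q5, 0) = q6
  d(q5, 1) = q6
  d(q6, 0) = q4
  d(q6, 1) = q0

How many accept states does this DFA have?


Accept states listed: {q2}
Counting: q2(1)

1


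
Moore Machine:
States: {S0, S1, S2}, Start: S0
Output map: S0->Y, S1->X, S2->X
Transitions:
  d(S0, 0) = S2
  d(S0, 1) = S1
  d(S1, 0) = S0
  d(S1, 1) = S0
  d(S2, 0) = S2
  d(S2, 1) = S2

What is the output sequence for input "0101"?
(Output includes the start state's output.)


Start: S0 (output Y)
  --0--> S2 (output X)
  --1--> S2 (output X)
  --0--> S2 (output X)
  --1--> S2 (output X)

"YXXXX"


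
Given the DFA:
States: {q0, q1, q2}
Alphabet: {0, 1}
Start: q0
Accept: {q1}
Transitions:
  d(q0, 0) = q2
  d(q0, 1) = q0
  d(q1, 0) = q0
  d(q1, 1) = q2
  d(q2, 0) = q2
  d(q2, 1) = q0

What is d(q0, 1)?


Looking up transition d(q0, 1)

q0


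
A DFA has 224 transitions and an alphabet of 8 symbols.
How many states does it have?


Each state has exactly one transition per symbol.
states = transitions / |alphabet| = 224 / 8 = 28

28


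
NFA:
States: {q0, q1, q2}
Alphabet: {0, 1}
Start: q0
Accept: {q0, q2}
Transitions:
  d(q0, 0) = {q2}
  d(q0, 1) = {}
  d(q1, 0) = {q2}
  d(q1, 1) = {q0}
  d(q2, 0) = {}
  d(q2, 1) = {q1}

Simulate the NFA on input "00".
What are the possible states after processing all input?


Start: {q0}
  --0--> {q2}
  --0--> {}

{} (empty set, no valid transitions)


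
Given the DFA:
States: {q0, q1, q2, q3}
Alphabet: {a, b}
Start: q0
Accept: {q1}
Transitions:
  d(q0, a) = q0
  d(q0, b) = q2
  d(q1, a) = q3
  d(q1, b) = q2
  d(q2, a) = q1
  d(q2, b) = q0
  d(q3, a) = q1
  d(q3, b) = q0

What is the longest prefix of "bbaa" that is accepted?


Run the DFA, marking each prefix where the state is accepting:
  "" -> q0 [reject]
  "b" -> q2 [reject]
  "bb" -> q0 [reject]
  "bba" -> q0 [reject]
  "bbaa" -> q0 [reject]

No prefix is accepted


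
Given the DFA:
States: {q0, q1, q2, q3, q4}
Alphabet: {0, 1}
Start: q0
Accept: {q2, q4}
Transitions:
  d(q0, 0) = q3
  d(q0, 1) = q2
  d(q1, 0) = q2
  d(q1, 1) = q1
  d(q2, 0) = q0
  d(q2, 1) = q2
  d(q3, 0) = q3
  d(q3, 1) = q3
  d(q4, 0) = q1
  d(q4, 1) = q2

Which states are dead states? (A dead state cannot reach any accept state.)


Forward reachability from each state:
  q0 -> reaches accept state q2 (live)
  q1 -> reaches accept state q2 (live)
  q2 -> reaches accept state q2 (live)
  q3 -> reaches {q3}, no accept state (dead)
  q4 -> reaches accept state q2 (live)

{q3}


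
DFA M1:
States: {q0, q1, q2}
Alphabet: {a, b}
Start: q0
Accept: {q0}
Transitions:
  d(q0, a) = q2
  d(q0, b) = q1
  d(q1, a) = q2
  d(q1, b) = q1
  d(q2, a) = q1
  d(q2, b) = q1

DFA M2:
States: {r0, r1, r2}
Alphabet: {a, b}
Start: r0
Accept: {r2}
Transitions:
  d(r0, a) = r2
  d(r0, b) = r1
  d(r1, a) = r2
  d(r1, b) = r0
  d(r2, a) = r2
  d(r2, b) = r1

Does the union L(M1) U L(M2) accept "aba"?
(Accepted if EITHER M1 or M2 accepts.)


M1: final=q2 accepted=False
M2: final=r2 accepted=True

Yes, union accepts


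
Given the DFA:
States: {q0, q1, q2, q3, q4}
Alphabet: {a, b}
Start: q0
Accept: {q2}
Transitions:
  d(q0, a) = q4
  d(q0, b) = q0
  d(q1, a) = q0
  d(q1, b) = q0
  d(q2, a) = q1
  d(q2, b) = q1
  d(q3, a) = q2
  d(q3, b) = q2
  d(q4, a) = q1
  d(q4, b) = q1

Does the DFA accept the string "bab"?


Trace: q0 -> q0 -> q4 -> q1
Final state: q1
Accept states: {q2}

No, rejected (final state q1 is not an accept state)


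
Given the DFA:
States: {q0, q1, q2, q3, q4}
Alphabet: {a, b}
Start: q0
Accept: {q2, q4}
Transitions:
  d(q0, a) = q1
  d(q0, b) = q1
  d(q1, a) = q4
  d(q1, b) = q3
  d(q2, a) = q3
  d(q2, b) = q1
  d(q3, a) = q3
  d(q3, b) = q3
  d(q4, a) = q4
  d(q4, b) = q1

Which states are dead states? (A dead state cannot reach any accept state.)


Forward reachability from each state:
  q0 -> reaches accept state q4 (live)
  q1 -> reaches accept state q4 (live)
  q2 -> reaches accept state q2 (live)
  q3 -> reaches {q3}, no accept state (dead)
  q4 -> reaches accept state q4 (live)

{q3}


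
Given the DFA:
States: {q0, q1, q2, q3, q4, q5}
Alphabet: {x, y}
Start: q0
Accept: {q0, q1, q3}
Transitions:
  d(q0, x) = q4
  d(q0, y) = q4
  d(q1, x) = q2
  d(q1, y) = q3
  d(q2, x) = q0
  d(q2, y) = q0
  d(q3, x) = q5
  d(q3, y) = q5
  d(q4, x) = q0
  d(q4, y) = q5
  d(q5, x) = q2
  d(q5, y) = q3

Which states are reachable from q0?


BFS from q0:
  layer 0: {q0}
  layer 1: {q4}
  layer 2: {q5}
  layer 3: {q2, q3}

{q0, q2, q3, q4, q5}


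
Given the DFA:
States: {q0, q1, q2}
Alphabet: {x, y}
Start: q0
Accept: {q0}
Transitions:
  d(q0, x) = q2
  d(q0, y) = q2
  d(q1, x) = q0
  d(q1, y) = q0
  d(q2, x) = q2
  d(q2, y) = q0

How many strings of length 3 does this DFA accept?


Enumerating all length-3 strings:
  "xxx" -> q2 [reject]
  "xxy" -> q0 [accept]
  "xyx" -> q2 [reject]
  "xyy" -> q2 [reject]
  "yxx" -> q2 [reject]
  "yxy" -> q0 [accept]
  "yyx" -> q2 [reject]
  "yyy" -> q2 [reject]

2 out of 8


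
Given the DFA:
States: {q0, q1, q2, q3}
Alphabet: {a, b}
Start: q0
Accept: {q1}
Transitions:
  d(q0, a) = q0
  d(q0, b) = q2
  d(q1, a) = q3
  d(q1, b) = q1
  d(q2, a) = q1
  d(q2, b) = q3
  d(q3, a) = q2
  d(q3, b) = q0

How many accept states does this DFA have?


Accept states listed: {q1}
Counting: q1(1)

1


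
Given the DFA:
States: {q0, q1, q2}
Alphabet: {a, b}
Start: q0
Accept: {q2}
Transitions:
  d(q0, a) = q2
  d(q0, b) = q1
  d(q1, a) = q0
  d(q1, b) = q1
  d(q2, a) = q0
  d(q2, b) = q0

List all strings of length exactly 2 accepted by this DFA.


All strings of length 2: 4 total
Accepted: 0

None


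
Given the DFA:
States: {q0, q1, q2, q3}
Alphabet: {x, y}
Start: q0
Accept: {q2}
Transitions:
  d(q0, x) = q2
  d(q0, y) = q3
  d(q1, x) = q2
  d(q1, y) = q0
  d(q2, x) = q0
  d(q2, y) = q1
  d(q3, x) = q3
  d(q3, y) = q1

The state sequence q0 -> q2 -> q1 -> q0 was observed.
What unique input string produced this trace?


Trace back each transition to find the symbol:
  q0 --[x]--> q2
  q2 --[y]--> q1
  q1 --[y]--> q0

"xyy"


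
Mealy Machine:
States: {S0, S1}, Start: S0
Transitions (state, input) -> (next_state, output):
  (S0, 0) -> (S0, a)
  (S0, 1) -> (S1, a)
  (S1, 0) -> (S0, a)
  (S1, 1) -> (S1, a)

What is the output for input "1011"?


Step-by-step:
  (S0, 1) -> (S1, a)
  (S1, 0) -> (S0, a)
  (S0, 1) -> (S1, a)
  (S1, 1) -> (S1, a)

"aaaa"


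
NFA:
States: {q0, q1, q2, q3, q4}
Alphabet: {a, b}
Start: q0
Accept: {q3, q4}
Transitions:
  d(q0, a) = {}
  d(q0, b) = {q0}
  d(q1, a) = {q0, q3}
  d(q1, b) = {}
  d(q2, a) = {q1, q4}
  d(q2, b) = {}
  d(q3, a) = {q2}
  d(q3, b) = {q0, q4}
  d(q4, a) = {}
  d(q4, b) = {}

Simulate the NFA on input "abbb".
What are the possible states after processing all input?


Start: {q0}
  --a--> {}
  --b--> {}
  --b--> {}
  --b--> {}

{} (empty set, no valid transitions)


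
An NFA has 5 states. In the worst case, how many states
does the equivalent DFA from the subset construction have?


Subset construction: one DFA state per subset of NFA states.
2^5 = 32

32


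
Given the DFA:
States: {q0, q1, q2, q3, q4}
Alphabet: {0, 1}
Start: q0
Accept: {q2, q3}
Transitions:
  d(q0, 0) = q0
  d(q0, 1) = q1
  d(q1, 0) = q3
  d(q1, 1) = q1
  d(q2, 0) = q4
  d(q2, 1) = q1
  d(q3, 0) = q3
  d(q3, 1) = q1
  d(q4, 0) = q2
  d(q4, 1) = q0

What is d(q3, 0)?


Looking up transition d(q3, 0)

q3


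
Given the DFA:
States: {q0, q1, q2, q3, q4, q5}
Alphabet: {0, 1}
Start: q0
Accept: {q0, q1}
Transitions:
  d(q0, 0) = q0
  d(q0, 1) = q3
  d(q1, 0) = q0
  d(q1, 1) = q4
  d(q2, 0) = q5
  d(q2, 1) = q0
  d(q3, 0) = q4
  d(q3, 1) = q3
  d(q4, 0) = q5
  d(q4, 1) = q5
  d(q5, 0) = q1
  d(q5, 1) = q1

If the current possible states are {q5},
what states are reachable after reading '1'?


Apply transition on '1' from each current state:
  d(q5, 1) = q1

{q1}


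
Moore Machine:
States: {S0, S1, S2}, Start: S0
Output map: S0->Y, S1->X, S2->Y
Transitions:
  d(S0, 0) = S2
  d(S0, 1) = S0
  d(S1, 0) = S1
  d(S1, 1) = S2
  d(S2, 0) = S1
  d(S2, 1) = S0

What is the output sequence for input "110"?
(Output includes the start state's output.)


Start: S0 (output Y)
  --1--> S0 (output Y)
  --1--> S0 (output Y)
  --0--> S2 (output Y)

"YYYY"


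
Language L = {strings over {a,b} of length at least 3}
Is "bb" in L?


length = 2

No, "bb" is not in L


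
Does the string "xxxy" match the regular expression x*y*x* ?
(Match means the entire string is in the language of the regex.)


|string| = 4; first = 'x'; last = 'y'

Yes, "xxxy" matches x*y*x*


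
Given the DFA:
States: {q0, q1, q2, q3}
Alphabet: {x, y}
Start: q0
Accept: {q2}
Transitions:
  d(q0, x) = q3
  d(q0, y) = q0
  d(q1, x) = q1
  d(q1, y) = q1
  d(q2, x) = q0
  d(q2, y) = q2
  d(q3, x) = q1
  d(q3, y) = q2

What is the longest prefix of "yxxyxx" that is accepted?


Run the DFA, marking each prefix where the state is accepting:
  "" -> q0 [reject]
  "y" -> q0 [reject]
  "yx" -> q3 [reject]
  "yxx" -> q1 [reject]
  "yxxy" -> q1 [reject]
  "yxxyx" -> q1 [reject]
  "yxxyxx" -> q1 [reject]

No prefix is accepted


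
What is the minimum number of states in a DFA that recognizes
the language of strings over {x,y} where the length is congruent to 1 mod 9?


States track (length) mod 9.
Need 9 states: one per remainder 0..8; accept = remainder 1.

9


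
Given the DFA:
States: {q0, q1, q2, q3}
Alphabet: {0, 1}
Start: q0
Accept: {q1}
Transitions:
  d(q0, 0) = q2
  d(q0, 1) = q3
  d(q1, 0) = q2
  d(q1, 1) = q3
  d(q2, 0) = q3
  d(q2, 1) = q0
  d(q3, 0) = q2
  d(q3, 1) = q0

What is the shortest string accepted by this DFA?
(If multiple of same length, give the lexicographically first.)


BFS by string length (lex-first path to each state shown):
  len 0: q0<-""
  len 1: q2<-"0", q3<-"1"
  len 2: q0<-"01", q2<-"10", q3<-"00"
  len 3: q0<-"001", q2<-"000", q3<-"011"
  len 4: q0<-"0001", q2<-"0010", q3<-"0000"
  len 5: q0<-"00001", q2<-"00000", q3<-"00011"
  len 6: q0<-"000001", q2<-"000010", q3<-"000000"
  len 7: q0<-"0000001", q2<-"0000000", q3<-"0000011"
  len 8: q0<-"00000001", q2<-"00000010", q3<-"00000000"

No string accepted (empty language)


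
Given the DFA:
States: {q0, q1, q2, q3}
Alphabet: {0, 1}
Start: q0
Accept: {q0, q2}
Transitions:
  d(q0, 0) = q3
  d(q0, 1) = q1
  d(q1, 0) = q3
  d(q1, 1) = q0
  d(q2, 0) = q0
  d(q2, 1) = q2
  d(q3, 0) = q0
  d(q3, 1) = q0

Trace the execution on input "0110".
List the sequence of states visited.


Input: 0110
d(q0, 0) = q3
d(q3, 1) = q0
d(q0, 1) = q1
d(q1, 0) = q3


q0 -> q3 -> q0 -> q1 -> q3


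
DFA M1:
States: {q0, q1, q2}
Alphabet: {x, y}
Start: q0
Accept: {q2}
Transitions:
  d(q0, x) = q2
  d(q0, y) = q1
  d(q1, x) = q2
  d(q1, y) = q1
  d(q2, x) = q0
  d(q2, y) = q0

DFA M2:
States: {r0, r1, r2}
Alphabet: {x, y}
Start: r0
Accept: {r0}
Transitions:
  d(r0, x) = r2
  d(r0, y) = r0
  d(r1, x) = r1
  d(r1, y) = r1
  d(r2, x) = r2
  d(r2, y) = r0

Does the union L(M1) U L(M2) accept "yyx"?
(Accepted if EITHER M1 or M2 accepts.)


M1: final=q2 accepted=True
M2: final=r2 accepted=False

Yes, union accepts


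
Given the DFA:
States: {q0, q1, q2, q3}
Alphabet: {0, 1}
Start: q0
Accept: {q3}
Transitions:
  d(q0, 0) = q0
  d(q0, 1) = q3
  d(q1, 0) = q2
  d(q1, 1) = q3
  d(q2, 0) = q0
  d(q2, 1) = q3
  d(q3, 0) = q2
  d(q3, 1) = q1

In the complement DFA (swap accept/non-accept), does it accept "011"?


Trace: q0 -> q0 -> q3 -> q1
Final: q1
Original accept: {q3}
Complement: q1 is not in original accept

Yes, complement accepts (original rejects)


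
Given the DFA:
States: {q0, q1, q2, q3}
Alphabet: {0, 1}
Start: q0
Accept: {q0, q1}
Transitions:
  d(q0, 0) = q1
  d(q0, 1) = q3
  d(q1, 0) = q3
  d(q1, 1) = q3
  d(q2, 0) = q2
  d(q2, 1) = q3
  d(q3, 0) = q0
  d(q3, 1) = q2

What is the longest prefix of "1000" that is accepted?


Run the DFA, marking each prefix where the state is accepting:
  "" -> q0 [accept]
  "1" -> q3 [reject]
  "10" -> q0 [accept]
  "100" -> q1 [accept]
  "1000" -> q3 [reject]

"100"


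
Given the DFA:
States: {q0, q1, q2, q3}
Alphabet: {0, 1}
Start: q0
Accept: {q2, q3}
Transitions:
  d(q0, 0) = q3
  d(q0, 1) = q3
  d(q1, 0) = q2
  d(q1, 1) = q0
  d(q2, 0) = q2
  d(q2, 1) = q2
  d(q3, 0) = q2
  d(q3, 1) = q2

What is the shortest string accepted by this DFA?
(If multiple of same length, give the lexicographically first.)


BFS by string length (lex-first path to each state shown):
  len 0: q0<-""
  len 1: q3<-"0"
Found accept state at length 1.

"0"


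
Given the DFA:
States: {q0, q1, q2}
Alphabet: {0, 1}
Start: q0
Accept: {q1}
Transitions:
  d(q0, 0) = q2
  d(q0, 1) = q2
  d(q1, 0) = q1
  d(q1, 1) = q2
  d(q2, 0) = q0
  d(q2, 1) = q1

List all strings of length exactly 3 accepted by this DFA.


All strings of length 3: 8 total
Accepted: 2

"010", "110"


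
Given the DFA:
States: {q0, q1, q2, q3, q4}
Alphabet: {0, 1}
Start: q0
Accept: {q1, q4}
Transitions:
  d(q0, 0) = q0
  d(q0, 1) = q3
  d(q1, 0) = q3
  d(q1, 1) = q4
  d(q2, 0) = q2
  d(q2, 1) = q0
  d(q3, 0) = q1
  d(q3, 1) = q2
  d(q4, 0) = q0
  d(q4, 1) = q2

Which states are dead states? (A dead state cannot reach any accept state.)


Forward reachability from each state:
  q0 -> reaches accept state q1 (live)
  q1 -> reaches accept state q1 (live)
  q2 -> reaches accept state q1 (live)
  q3 -> reaches accept state q1 (live)
  q4 -> reaches accept state q1 (live)

None (all states can reach an accept state)


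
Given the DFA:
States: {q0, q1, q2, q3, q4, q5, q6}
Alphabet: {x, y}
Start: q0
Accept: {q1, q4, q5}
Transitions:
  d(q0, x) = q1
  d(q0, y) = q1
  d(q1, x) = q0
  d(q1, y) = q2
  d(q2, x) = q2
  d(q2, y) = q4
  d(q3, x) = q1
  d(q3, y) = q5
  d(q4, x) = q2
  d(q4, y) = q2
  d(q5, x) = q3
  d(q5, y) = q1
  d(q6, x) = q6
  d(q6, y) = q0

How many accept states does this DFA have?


Accept states listed: {q1, q4, q5}
Counting: q1(1) q4(2) q5(3)

3


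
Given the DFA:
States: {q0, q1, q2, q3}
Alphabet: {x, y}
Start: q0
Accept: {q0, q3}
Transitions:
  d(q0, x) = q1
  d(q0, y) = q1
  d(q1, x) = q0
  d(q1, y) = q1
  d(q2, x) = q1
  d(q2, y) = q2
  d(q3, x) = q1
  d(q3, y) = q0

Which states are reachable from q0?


BFS from q0:
  layer 0: {q0}
  layer 1: {q1}

{q0, q1}


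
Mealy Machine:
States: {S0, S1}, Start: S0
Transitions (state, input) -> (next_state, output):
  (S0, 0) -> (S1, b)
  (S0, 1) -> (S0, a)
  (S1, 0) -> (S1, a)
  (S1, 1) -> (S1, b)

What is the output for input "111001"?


Step-by-step:
  (S0, 1) -> (S0, a)
  (S0, 1) -> (S0, a)
  (S0, 1) -> (S0, a)
  (S0, 0) -> (S1, b)
  (S1, 0) -> (S1, a)
  (S1, 1) -> (S1, b)

"aaabab"


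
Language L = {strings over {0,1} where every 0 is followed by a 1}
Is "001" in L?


'00' present: True; ends with '0': False

No, "001" is not in L


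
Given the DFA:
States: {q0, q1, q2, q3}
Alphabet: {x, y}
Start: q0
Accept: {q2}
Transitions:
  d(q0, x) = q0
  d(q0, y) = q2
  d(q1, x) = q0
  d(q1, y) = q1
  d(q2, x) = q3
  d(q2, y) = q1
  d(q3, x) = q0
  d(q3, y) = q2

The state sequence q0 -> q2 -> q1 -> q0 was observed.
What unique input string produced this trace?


Trace back each transition to find the symbol:
  q0 --[y]--> q2
  q2 --[y]--> q1
  q1 --[x]--> q0

"yyx"


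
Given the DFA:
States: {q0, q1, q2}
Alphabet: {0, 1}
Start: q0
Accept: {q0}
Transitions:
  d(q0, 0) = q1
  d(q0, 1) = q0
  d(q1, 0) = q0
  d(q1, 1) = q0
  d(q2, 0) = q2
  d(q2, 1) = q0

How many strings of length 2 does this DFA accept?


Enumerating all length-2 strings:
  "00" -> q0 [accept]
  "01" -> q0 [accept]
  "10" -> q1 [reject]
  "11" -> q0 [accept]

3 out of 4


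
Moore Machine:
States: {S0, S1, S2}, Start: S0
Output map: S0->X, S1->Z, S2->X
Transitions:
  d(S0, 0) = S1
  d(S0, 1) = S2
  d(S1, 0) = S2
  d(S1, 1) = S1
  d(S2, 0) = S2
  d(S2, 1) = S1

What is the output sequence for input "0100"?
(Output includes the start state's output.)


Start: S0 (output X)
  --0--> S1 (output Z)
  --1--> S1 (output Z)
  --0--> S2 (output X)
  --0--> S2 (output X)

"XZZXX"


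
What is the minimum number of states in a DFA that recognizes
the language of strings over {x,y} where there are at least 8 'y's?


States: count = 0, 1, ..., 7, and a final '>= 8' state.
Total: 8 + 1 = 9. Accept = '>= 8' state.

9


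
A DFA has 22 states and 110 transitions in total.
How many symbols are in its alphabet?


Each state has exactly one transition per symbol.
|alphabet| = transitions / states = 110 / 22 = 5

5


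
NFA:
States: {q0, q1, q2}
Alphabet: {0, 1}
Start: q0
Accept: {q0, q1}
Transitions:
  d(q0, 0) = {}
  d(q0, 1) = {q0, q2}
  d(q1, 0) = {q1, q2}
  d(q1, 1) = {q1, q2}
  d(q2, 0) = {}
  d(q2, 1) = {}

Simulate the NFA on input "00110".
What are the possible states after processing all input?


Start: {q0}
  --0--> {}
  --0--> {}
  --1--> {}
  --1--> {}
  --0--> {}

{} (empty set, no valid transitions)


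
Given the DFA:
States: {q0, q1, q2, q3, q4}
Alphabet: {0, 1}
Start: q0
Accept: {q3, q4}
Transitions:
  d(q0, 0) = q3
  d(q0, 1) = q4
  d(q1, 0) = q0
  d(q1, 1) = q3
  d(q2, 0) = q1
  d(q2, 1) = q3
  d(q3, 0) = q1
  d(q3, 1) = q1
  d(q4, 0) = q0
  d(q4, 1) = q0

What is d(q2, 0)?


Looking up transition d(q2, 0)

q1


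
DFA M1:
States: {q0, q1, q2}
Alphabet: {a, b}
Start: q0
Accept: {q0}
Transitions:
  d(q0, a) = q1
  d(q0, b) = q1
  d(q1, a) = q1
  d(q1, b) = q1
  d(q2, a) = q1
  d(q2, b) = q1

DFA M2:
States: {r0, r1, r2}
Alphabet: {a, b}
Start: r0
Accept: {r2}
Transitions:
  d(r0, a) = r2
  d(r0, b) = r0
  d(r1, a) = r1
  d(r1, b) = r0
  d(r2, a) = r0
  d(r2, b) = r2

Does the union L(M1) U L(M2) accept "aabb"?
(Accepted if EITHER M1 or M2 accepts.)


M1: final=q1 accepted=False
M2: final=r0 accepted=False

No, union rejects (neither accepts)


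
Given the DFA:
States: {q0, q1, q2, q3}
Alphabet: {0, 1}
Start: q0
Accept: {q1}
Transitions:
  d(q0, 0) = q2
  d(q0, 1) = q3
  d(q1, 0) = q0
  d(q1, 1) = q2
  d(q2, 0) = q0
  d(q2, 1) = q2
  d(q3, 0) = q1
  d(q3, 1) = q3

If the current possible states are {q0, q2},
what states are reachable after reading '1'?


Apply transition on '1' from each current state:
  d(q0, 1) = q3
  d(q2, 1) = q2

{q2, q3}
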